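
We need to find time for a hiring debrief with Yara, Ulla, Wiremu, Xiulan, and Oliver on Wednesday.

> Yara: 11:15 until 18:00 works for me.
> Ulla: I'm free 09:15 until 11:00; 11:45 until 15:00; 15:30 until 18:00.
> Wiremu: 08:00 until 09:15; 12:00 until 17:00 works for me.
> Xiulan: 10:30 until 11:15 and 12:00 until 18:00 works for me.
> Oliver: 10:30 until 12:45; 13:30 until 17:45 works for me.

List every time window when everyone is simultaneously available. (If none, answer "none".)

Yara ∩ Ulla: 11:45-15:00, 15:30-18:00.
Yara ∩ Ulla ∩ Wiremu: 12:00-15:00, 15:30-17:00.
Yara ∩ Ulla ∩ Wiremu ∩ Xiulan: 12:00-15:00, 15:30-17:00.
Yara ∩ Ulla ∩ Wiremu ∩ Xiulan ∩ Oliver: 12:00-12:45, 13:30-15:00, 15:30-17:00.

12:00-12:45, 13:30-15:00, 15:30-17:00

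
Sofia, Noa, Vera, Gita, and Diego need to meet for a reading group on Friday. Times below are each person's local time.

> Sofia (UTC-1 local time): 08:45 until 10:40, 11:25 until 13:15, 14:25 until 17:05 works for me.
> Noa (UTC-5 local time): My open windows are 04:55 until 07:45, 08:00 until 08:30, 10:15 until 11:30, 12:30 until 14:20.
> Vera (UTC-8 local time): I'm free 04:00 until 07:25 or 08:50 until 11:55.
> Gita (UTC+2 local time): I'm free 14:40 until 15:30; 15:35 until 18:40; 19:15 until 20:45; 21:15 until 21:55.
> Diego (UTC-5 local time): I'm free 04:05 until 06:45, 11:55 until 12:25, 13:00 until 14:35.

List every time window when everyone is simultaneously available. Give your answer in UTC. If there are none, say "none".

Sofia in UTC: 09:45-11:40, 12:25-14:15, 15:25-18:05 (add 1h to convert from UTC-1).
Noa in UTC: 09:55-12:45, 13:00-13:30, 15:15-16:30, 17:30-19:20 (add 5h to convert from UTC-5).
Vera in UTC: 12:00-15:25, 16:50-19:55 (add 8h to convert from UTC-8).
Gita in UTC: 12:40-13:30, 13:35-16:40, 17:15-18:45, 19:15-19:55 (subtract 2h to convert from UTC+2).
Diego in UTC: 09:05-11:45, 16:55-17:25, 18:00-19:35 (add 5h to convert from UTC-5).
Sofia ∩ Noa: 09:55-11:40, 12:25-12:45, 13:00-13:30, 15:25-16:30, 17:30-18:05.
Sofia ∩ Noa ∩ Vera: 12:25-12:45, 13:00-13:30, 17:30-18:05.
Sofia ∩ Noa ∩ Vera ∩ Gita: 12:40-12:45, 13:00-13:30, 17:30-18:05.
Sofia ∩ Noa ∩ Vera ∩ Gita ∩ Diego: 18:00-18:05.

18:00-18:05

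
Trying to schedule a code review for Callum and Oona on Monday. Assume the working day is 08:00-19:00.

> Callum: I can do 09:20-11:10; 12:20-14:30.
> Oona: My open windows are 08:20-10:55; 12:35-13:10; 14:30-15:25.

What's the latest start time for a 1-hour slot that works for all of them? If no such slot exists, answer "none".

09:55

Callum ∩ Oona: 09:20-10:55, 12:35-13:10.
The last common window of at least 60 minutes is 09:20-10:55; a 60-minute meeting can start as late as 09:55 and still end by 10:55.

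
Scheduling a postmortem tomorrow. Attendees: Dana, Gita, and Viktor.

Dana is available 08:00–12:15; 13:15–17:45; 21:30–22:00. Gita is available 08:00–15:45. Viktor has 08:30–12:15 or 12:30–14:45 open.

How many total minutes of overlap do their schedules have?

315

Dana ∩ Gita: 08:00-12:15, 13:15-15:45.
Dana ∩ Gita ∩ Viktor: 08:30-12:15, 13:15-14:45.
Summing the common windows: 225 + 90 = 315 minutes.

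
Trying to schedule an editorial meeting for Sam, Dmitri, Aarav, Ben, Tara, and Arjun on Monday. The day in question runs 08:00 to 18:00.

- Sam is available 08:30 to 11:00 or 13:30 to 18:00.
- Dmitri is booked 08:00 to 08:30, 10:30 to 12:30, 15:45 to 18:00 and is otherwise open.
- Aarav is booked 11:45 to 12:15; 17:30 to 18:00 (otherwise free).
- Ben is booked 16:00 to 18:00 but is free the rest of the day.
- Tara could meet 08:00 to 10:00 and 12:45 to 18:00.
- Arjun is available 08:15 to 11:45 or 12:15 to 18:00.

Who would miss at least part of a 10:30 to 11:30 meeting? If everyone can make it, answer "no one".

Sam free: 08:30-11:00, 13:30-18:00.
Dmitri free: 08:30-10:30, 12:30-15:45 (invert busy blocks within the working day).
Aarav free: 08:00-11:45, 12:15-17:30 (invert busy blocks within the working day).
Ben free: 08:00-16:00 (invert busy blocks within the working day).
Tara free: 08:00-10:00, 12:45-18:00.
Arjun free: 08:15-11:45, 12:15-18:00.
Sam: not fully free for 10:30-11:30. Dmitri: not fully free for 10:30-11:30. Aarav: free for 10:30-11:30. Ben: free for 10:30-11:30. Tara: not fully free for 10:30-11:30. Arjun: free for 10:30-11:30.

Dmitri, Sam, Tara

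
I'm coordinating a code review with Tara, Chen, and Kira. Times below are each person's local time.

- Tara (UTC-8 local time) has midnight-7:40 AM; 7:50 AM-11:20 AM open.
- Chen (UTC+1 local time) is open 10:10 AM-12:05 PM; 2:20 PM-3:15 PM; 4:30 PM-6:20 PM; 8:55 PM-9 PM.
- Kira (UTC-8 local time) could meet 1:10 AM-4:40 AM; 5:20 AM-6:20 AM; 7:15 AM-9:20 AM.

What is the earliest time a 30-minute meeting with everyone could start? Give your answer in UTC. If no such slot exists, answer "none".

09:10

Tara in UTC: 08:00-15:40, 15:50-19:20 (add 8h to convert from UTC-8).
Chen in UTC: 09:10-11:05, 13:20-14:15, 15:30-17:20, 19:55-20:00 (subtract 1h to convert from UTC+1).
Kira in UTC: 09:10-12:40, 13:20-14:20, 15:15-17:20 (add 8h to convert from UTC-8).
Tara ∩ Chen: 09:10-11:05, 13:20-14:15, 15:30-15:40, 15:50-17:20.
Tara ∩ Chen ∩ Kira: 09:10-11:05, 13:20-14:15, 15:30-15:40, 15:50-17:20.
Those are the intersection windows.
The first common window of at least 30 minutes is 09:10-11:05, so the earliest start is 09:10.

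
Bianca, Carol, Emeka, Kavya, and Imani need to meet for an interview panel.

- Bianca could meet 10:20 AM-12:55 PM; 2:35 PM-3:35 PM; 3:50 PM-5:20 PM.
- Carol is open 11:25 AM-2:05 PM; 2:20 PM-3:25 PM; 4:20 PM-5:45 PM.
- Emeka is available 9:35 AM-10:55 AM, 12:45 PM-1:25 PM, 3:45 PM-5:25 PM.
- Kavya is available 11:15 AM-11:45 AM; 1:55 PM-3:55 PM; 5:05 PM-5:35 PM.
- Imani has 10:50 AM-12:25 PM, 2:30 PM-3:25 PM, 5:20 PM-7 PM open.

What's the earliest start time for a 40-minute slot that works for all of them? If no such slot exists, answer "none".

none

Bianca ∩ Carol: 11:25-12:55, 14:35-15:25, 16:20-17:20.
Bianca ∩ Carol ∩ Emeka: 12:45-12:55, 16:20-17:20.
Bianca ∩ Carol ∩ Emeka ∩ Kavya: 17:05-17:20.
Bianca ∩ Carol ∩ Emeka ∩ Kavya ∩ Imani: ∅.
There is no time when everyone is free.
No common window is at least 40 minutes long.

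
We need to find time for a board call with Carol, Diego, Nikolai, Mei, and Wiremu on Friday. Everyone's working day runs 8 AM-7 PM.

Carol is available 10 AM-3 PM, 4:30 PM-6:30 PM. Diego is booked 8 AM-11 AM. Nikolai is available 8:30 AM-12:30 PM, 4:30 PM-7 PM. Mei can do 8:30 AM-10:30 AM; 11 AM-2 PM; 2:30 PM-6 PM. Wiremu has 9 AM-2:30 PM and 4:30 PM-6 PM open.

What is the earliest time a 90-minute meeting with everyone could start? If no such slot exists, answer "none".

11:00

Carol free: 10:00-15:00, 16:30-18:30.
Diego free: 11:00-19:00 (invert busy blocks within the working day).
Nikolai free: 08:30-12:30, 16:30-19:00.
Mei free: 08:30-10:30, 11:00-14:00, 14:30-18:00.
Wiremu free: 09:00-14:30, 16:30-18:00.
Carol ∩ Diego: 11:00-15:00, 16:30-18:30.
Carol ∩ Diego ∩ Nikolai: 11:00-12:30, 16:30-18:30.
Carol ∩ Diego ∩ Nikolai ∩ Mei: 11:00-12:30, 16:30-18:00.
Carol ∩ Diego ∩ Nikolai ∩ Mei ∩ Wiremu: 11:00-12:30, 16:30-18:00.
The first common window of at least 90 minutes is 11:00-12:30, so the earliest start is 11:00.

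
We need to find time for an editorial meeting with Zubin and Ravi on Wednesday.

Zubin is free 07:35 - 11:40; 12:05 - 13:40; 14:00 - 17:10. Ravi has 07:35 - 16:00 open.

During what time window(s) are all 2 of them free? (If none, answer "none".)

07:35-11:40, 12:05-13:40, 14:00-16:00

Zubin ∩ Ravi: 07:35-11:40, 12:05-13:40, 14:00-16:00.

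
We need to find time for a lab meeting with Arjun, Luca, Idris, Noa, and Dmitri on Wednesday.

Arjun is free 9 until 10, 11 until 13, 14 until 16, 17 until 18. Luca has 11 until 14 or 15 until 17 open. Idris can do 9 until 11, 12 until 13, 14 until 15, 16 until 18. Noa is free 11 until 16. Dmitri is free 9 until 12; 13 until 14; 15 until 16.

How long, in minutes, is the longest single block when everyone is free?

0

Arjun ∩ Luca: 11:00-13:00, 15:00-16:00.
Arjun ∩ Luca ∩ Idris: 12:00-13:00.
Arjun ∩ Luca ∩ Idris ∩ Noa: 12:00-13:00.
Arjun ∩ Luca ∩ Idris ∩ Noa ∩ Dmitri: ∅.
There is no time when everyone is free.
No common window exists, so the longest block is 0 minutes.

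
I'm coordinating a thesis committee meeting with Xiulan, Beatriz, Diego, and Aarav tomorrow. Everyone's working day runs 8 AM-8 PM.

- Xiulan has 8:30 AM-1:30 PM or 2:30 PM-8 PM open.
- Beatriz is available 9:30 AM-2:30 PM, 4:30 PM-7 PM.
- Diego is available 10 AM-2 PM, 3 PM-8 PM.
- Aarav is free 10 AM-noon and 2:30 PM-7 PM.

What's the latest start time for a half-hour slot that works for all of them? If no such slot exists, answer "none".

Xiulan ∩ Beatriz: 09:30-13:30, 16:30-19:00.
Xiulan ∩ Beatriz ∩ Diego: 10:00-13:30, 16:30-19:00.
Xiulan ∩ Beatriz ∩ Diego ∩ Aarav: 10:00-12:00, 16:30-19:00.
So the common availability across everyone is 10:00-12:00, 16:30-19:00.
The last common window of at least 30 minutes is 16:30-19:00; a 30-minute meeting can start as late as 18:30 and still end by 19:00.

18:30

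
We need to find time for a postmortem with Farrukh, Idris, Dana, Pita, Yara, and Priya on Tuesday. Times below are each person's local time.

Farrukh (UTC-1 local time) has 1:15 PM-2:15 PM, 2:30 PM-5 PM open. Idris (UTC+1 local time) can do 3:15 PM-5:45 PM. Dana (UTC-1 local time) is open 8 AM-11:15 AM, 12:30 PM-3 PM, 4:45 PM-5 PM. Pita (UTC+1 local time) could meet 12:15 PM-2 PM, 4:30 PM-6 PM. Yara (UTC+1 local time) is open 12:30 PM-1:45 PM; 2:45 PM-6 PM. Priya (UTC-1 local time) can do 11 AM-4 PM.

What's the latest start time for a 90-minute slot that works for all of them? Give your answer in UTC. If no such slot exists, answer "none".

Farrukh in UTC: 14:15-15:15, 15:30-18:00 (add 1h to convert from UTC-1).
Idris in UTC: 14:15-16:45 (subtract 1h to convert from UTC+1).
Dana in UTC: 09:00-12:15, 13:30-16:00, 17:45-18:00 (add 1h to convert from UTC-1).
Pita in UTC: 11:15-13:00, 15:30-17:00 (subtract 1h to convert from UTC+1).
Yara in UTC: 11:30-12:45, 13:45-17:00 (subtract 1h to convert from UTC+1).
Priya in UTC: 12:00-17:00 (add 1h to convert from UTC-1).
Farrukh ∩ Idris: 14:15-15:15, 15:30-16:45.
Farrukh ∩ Idris ∩ Dana: 14:15-15:15, 15:30-16:00.
Farrukh ∩ Idris ∩ Dana ∩ Pita: 15:30-16:00.
Farrukh ∩ Idris ∩ Dana ∩ Pita ∩ Yara: 15:30-16:00.
Farrukh ∩ Idris ∩ Dana ∩ Pita ∩ Yara ∩ Priya: 15:30-16:00.
No common window is at least 90 minutes long.

none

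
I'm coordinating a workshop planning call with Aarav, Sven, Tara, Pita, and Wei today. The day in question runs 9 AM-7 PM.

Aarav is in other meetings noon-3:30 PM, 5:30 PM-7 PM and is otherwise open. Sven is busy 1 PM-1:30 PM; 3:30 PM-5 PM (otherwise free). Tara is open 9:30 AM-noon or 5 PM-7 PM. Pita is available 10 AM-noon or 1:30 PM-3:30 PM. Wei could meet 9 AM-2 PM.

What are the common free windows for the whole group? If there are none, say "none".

Aarav free: 09:00-12:00, 15:30-17:30 (invert busy blocks within the working day).
Sven free: 09:00-13:00, 13:30-15:30, 17:00-19:00 (invert busy blocks within the working day).
Tara free: 09:30-12:00, 17:00-19:00.
Pita free: 10:00-12:00, 13:30-15:30.
Wei free: 09:00-14:00.
Aarav ∩ Sven: 09:00-12:00, 17:00-17:30.
Aarav ∩ Sven ∩ Tara: 09:30-12:00, 17:00-17:30.
Aarav ∩ Sven ∩ Tara ∩ Pita: 10:00-12:00.
Aarav ∩ Sven ∩ Tara ∩ Pita ∩ Wei: 10:00-12:00.
Those are the intersection windows.

10:00-12:00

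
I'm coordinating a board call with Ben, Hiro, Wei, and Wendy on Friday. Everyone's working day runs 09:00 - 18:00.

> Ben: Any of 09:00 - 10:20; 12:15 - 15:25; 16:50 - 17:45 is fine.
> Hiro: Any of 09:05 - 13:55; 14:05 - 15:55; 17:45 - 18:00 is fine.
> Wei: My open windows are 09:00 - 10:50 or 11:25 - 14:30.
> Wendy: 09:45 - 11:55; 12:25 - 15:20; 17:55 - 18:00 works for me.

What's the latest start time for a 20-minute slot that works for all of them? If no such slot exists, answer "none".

14:10

Ben ∩ Hiro: 09:05-10:20, 12:15-13:55, 14:05-15:25.
Ben ∩ Hiro ∩ Wei: 09:05-10:20, 12:15-13:55, 14:05-14:30.
Ben ∩ Hiro ∩ Wei ∩ Wendy: 09:45-10:20, 12:25-13:55, 14:05-14:30.
The last common window of at least 20 minutes is 14:05-14:30; a 20-minute meeting can start as late as 14:10 and still end by 14:30.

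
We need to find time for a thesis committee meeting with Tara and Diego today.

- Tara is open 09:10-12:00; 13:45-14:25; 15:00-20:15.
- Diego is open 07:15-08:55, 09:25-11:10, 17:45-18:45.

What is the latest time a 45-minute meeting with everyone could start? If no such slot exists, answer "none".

Tara ∩ Diego: 09:25-11:10, 17:45-18:45.
The last common window of at least 45 minutes is 17:45-18:45; a 45-minute meeting can start as late as 18:00 and still end by 18:45.

18:00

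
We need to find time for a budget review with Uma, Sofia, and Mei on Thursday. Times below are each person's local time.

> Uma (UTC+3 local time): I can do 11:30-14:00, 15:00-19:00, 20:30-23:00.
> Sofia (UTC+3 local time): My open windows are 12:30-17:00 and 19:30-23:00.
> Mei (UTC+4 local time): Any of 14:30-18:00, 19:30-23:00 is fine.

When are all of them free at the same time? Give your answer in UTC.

10:30-11:00, 12:00-14:00, 17:30-19:00

Uma in UTC: 08:30-11:00, 12:00-16:00, 17:30-20:00 (subtract 3h to convert from UTC+3).
Sofia in UTC: 09:30-14:00, 16:30-20:00 (subtract 3h to convert from UTC+3).
Mei in UTC: 10:30-14:00, 15:30-19:00 (subtract 4h to convert from UTC+4).
Uma ∩ Sofia: 09:30-11:00, 12:00-14:00, 17:30-20:00.
Uma ∩ Sofia ∩ Mei: 10:30-11:00, 12:00-14:00, 17:30-19:00.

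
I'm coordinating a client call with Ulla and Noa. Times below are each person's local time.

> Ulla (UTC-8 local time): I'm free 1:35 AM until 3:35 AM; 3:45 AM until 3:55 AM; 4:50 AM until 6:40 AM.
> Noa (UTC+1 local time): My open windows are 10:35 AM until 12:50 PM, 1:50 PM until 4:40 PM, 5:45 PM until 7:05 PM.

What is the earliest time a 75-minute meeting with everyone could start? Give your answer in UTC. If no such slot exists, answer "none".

09:35

Ulla in UTC: 09:35-11:35, 11:45-11:55, 12:50-14:40 (add 8h to convert from UTC-8).
Noa in UTC: 09:35-11:50, 12:50-15:40, 16:45-18:05 (subtract 1h to convert from UTC+1).
Ulla ∩ Noa: 09:35-11:35, 11:45-11:50, 12:50-14:40.
The first common window of at least 75 minutes is 09:35-11:35, so the earliest start is 09:35.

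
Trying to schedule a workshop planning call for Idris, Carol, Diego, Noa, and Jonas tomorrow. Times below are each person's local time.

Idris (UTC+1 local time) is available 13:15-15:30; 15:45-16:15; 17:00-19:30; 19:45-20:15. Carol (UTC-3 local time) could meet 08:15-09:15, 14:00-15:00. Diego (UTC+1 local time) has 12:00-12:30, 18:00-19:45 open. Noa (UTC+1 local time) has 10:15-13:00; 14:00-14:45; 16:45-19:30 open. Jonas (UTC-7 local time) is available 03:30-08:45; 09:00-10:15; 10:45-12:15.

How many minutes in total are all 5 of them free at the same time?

Idris in UTC: 12:15-14:30, 14:45-15:15, 16:00-18:30, 18:45-19:15 (subtract 1h to convert from UTC+1).
Carol in UTC: 11:15-12:15, 17:00-18:00 (add 3h to convert from UTC-3).
Diego in UTC: 11:00-11:30, 17:00-18:45 (subtract 1h to convert from UTC+1).
Noa in UTC: 09:15-12:00, 13:00-13:45, 15:45-18:30 (subtract 1h to convert from UTC+1).
Jonas in UTC: 10:30-15:45, 16:00-17:15, 17:45-19:15 (add 7h to convert from UTC-7).
Idris ∩ Carol: 17:00-18:00.
Idris ∩ Carol ∩ Diego: 17:00-18:00.
Idris ∩ Carol ∩ Diego ∩ Noa: 17:00-18:00.
Idris ∩ Carol ∩ Diego ∩ Noa ∩ Jonas: 17:00-17:15, 17:45-18:00.
Summing the common windows: 15 + 15 = 30 minutes.

30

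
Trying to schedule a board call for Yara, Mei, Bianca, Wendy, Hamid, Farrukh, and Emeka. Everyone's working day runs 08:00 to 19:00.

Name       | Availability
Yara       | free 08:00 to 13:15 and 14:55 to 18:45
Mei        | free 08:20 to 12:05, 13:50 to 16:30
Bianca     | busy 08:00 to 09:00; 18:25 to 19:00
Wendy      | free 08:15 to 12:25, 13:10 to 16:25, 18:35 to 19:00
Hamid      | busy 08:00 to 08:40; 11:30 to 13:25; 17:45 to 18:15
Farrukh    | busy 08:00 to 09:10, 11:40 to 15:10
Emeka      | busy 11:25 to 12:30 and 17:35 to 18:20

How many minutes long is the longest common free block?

135

Yara free: 08:00-13:15, 14:55-18:45.
Mei free: 08:20-12:05, 13:50-16:30.
Bianca free: 09:00-18:25 (invert busy blocks within the working day).
Wendy free: 08:15-12:25, 13:10-16:25, 18:35-19:00.
Hamid free: 08:40-11:30, 13:25-17:45, 18:15-19:00 (invert busy blocks within the working day).
Farrukh free: 09:10-11:40, 15:10-19:00 (invert busy blocks within the working day).
Emeka free: 08:00-11:25, 12:30-17:35, 18:20-19:00 (invert busy blocks within the working day).
Yara ∩ Mei: 08:20-12:05, 14:55-16:30.
Yara ∩ Mei ∩ Bianca: 09:00-12:05, 14:55-16:30.
Yara ∩ Mei ∩ Bianca ∩ Wendy: 09:00-12:05, 14:55-16:25.
Yara ∩ Mei ∩ Bianca ∩ Wendy ∩ Hamid: 09:00-11:30, 14:55-16:25.
Yara ∩ Mei ∩ Bianca ∩ Wendy ∩ Hamid ∩ Farrukh: 09:10-11:30, 15:10-16:25.
Yara ∩ Mei ∩ Bianca ∩ Wendy ∩ Hamid ∩ Farrukh ∩ Emeka: 09:10-11:25, 15:10-16:25.
The longest is 09:10-11:25 at 135 minutes.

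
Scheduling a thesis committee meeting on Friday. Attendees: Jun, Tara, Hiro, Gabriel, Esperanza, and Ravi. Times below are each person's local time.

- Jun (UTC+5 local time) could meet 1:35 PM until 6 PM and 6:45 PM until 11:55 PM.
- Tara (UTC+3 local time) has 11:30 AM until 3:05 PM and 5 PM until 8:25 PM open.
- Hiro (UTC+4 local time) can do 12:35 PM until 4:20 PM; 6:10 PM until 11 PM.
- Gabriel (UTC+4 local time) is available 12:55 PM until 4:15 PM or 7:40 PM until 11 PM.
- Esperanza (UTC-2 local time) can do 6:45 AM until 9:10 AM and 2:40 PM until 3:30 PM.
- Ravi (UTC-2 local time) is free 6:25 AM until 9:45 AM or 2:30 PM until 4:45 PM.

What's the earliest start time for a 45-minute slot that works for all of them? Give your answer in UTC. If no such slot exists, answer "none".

Jun in UTC: 08:35-13:00, 13:45-18:55 (subtract 5h to convert from UTC+5).
Tara in UTC: 08:30-12:05, 14:00-17:25 (subtract 3h to convert from UTC+3).
Hiro in UTC: 08:35-12:20, 14:10-19:00 (subtract 4h to convert from UTC+4).
Gabriel in UTC: 08:55-12:15, 15:40-19:00 (subtract 4h to convert from UTC+4).
Esperanza in UTC: 08:45-11:10, 16:40-17:30 (add 2h to convert from UTC-2).
Ravi in UTC: 08:25-11:45, 16:30-18:45 (add 2h to convert from UTC-2).
Jun ∩ Tara: 08:35-12:05, 14:00-17:25.
Jun ∩ Tara ∩ Hiro: 08:35-12:05, 14:10-17:25.
Jun ∩ Tara ∩ Hiro ∩ Gabriel: 08:55-12:05, 15:40-17:25.
Jun ∩ Tara ∩ Hiro ∩ Gabriel ∩ Esperanza: 08:55-11:10, 16:40-17:25.
Jun ∩ Tara ∩ Hiro ∩ Gabriel ∩ Esperanza ∩ Ravi: 08:55-11:10, 16:40-17:25.
The first common window of at least 45 minutes is 08:55-11:10, so the earliest start is 08:55.

08:55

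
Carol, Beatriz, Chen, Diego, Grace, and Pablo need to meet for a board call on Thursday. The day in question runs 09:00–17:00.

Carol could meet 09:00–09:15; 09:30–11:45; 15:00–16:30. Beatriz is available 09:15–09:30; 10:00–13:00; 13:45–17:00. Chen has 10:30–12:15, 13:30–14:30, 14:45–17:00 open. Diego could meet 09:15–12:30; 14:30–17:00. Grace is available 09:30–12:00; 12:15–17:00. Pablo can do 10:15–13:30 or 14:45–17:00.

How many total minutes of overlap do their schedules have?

Carol ∩ Beatriz: 10:00-11:45, 15:00-16:30.
Carol ∩ Beatriz ∩ Chen: 10:30-11:45, 15:00-16:30.
Carol ∩ Beatriz ∩ Chen ∩ Diego: 10:30-11:45, 15:00-16:30.
Carol ∩ Beatriz ∩ Chen ∩ Diego ∩ Grace: 10:30-11:45, 15:00-16:30.
Carol ∩ Beatriz ∩ Chen ∩ Diego ∩ Grace ∩ Pablo: 10:30-11:45, 15:00-16:30.
Summing the common windows: 75 + 90 = 165 minutes.

165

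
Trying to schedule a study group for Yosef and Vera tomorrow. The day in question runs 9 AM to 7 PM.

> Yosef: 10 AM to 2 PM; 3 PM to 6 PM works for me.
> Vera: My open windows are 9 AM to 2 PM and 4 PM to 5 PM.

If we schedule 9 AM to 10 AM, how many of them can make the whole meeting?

Vera can make the full 09:00-10:00 slot — that's 1.

1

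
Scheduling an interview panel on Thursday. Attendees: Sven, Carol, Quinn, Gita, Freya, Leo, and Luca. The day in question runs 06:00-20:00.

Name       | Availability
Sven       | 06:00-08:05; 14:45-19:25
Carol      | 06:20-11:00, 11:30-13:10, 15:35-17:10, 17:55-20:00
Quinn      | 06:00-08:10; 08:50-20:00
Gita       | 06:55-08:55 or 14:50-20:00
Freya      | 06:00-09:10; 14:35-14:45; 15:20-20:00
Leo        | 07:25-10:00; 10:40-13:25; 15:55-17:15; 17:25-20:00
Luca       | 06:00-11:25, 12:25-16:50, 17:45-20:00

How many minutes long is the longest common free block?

Sven ∩ Carol: 06:20-08:05, 15:35-17:10, 17:55-19:25.
Sven ∩ Carol ∩ Quinn: 06:20-08:05, 15:35-17:10, 17:55-19:25.
Sven ∩ Carol ∩ Quinn ∩ Gita: 06:55-08:05, 15:35-17:10, 17:55-19:25.
Sven ∩ Carol ∩ Quinn ∩ Gita ∩ Freya: 06:55-08:05, 15:35-17:10, 17:55-19:25.
Sven ∩ Carol ∩ Quinn ∩ Gita ∩ Freya ∩ Leo: 07:25-08:05, 15:55-17:10, 17:55-19:25.
Sven ∩ Carol ∩ Quinn ∩ Gita ∩ Freya ∩ Leo ∩ Luca: 07:25-08:05, 15:55-16:50, 17:55-19:25.
The longest is 17:55-19:25 at 90 minutes.

90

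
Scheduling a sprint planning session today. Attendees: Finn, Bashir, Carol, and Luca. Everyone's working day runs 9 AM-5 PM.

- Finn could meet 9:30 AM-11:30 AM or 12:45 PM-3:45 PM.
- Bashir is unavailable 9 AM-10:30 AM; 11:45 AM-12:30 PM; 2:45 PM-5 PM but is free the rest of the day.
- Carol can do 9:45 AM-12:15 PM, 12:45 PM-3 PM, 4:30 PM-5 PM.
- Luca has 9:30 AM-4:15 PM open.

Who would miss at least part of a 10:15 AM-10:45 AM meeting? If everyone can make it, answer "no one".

Bashir

Finn free: 09:30-11:30, 12:45-15:45.
Bashir free: 10:30-11:45, 12:30-14:45 (invert busy blocks within the working day).
Carol free: 09:45-12:15, 12:45-15:00, 16:30-17:00.
Luca free: 09:30-16:15.
Finn: free for 10:15-10:45. Bashir: not fully free for 10:15-10:45. Carol: free for 10:15-10:45. Luca: free for 10:15-10:45.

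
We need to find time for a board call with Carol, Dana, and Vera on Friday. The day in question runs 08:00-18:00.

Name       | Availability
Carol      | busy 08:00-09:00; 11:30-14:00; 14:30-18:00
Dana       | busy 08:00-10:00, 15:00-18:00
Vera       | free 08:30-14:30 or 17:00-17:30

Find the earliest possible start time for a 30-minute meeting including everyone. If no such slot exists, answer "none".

10:00

Carol free: 09:00-11:30, 14:00-14:30 (invert busy blocks within the working day).
Dana free: 10:00-15:00 (invert busy blocks within the working day).
Vera free: 08:30-14:30, 17:00-17:30.
Carol ∩ Dana: 10:00-11:30, 14:00-14:30.
Carol ∩ Dana ∩ Vera: 10:00-11:30, 14:00-14:30.
Those are the intersection windows.
The first common window of at least 30 minutes is 10:00-11:30, so the earliest start is 10:00.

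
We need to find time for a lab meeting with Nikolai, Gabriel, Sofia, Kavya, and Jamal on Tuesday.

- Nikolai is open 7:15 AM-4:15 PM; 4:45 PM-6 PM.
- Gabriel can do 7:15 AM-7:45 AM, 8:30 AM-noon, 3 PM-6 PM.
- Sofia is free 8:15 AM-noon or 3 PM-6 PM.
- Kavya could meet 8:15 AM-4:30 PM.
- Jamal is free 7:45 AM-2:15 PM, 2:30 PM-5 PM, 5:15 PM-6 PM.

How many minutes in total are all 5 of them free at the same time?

285

Nikolai ∩ Gabriel: 07:15-07:45, 08:30-12:00, 15:00-16:15, 16:45-18:00.
Nikolai ∩ Gabriel ∩ Sofia: 08:30-12:00, 15:00-16:15, 16:45-18:00.
Nikolai ∩ Gabriel ∩ Sofia ∩ Kavya: 08:30-12:00, 15:00-16:15.
Nikolai ∩ Gabriel ∩ Sofia ∩ Kavya ∩ Jamal: 08:30-12:00, 15:00-16:15.
So the common availability across everyone is 08:30-12:00, 15:00-16:15.
Summing the common windows: 210 + 75 = 285 minutes.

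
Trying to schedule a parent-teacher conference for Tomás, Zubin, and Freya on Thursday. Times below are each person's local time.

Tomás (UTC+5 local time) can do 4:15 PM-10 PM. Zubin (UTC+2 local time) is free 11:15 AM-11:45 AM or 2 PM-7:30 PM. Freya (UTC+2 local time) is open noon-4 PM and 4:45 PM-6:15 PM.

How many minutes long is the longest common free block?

120

Tomás in UTC: 11:15-17:00 (subtract 5h to convert from UTC+5).
Zubin in UTC: 09:15-09:45, 12:00-17:30 (subtract 2h to convert from UTC+2).
Freya in UTC: 10:00-14:00, 14:45-16:15 (subtract 2h to convert from UTC+2).
Tomás ∩ Zubin: 12:00-17:00.
Tomás ∩ Zubin ∩ Freya: 12:00-14:00, 14:45-16:15.
Those are the intersection windows.
The longest is 12:00-14:00 at 120 minutes.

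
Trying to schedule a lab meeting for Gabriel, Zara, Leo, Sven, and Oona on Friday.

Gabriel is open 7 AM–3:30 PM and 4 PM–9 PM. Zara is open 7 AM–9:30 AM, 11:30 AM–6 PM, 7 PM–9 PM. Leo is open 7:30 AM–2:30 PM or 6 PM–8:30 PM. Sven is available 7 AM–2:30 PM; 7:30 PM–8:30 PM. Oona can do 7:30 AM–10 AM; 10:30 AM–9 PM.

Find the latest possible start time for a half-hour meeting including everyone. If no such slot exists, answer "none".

Gabriel ∩ Zara: 07:00-09:30, 11:30-15:30, 16:00-18:00, 19:00-21:00.
Gabriel ∩ Zara ∩ Leo: 07:30-09:30, 11:30-14:30, 19:00-20:30.
Gabriel ∩ Zara ∩ Leo ∩ Sven: 07:30-09:30, 11:30-14:30, 19:30-20:30.
Gabriel ∩ Zara ∩ Leo ∩ Sven ∩ Oona: 07:30-09:30, 11:30-14:30, 19:30-20:30.
Those are the intersection windows.
The last common window of at least 30 minutes is 19:30-20:30; a 30-minute meeting can start as late as 20:00 and still end by 20:30.

20:00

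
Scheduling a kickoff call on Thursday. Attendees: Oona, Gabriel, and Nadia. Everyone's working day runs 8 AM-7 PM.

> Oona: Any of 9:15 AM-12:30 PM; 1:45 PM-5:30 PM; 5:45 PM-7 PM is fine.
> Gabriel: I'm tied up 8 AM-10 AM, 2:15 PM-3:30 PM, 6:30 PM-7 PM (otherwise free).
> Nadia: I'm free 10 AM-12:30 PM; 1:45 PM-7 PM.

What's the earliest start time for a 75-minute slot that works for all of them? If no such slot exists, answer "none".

10:00

Oona free: 09:15-12:30, 13:45-17:30, 17:45-19:00.
Gabriel free: 10:00-14:15, 15:30-18:30 (invert busy blocks within the working day).
Nadia free: 10:00-12:30, 13:45-19:00.
Oona ∩ Gabriel: 10:00-12:30, 13:45-14:15, 15:30-17:30, 17:45-18:30.
Oona ∩ Gabriel ∩ Nadia: 10:00-12:30, 13:45-14:15, 15:30-17:30, 17:45-18:30.
The first common window of at least 75 minutes is 10:00-12:30, so the earliest start is 10:00.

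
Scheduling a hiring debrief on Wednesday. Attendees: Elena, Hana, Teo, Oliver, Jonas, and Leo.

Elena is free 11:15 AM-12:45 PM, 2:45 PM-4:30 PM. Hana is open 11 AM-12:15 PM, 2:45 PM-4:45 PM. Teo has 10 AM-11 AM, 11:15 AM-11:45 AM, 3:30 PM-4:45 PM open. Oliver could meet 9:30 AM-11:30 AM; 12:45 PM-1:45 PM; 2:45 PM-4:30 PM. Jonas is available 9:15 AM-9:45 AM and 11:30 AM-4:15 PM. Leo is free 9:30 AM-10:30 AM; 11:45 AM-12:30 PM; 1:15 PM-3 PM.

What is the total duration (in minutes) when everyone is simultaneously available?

Elena ∩ Hana: 11:15-12:15, 14:45-16:30.
Elena ∩ Hana ∩ Teo: 11:15-11:45, 15:30-16:30.
Elena ∩ Hana ∩ Teo ∩ Oliver: 11:15-11:30, 15:30-16:30.
Elena ∩ Hana ∩ Teo ∩ Oliver ∩ Jonas: 15:30-16:15.
Elena ∩ Hana ∩ Teo ∩ Oliver ∩ Jonas ∩ Leo: ∅.
There is no time when everyone is free.
There is no common window, so the total is 0 minutes.

0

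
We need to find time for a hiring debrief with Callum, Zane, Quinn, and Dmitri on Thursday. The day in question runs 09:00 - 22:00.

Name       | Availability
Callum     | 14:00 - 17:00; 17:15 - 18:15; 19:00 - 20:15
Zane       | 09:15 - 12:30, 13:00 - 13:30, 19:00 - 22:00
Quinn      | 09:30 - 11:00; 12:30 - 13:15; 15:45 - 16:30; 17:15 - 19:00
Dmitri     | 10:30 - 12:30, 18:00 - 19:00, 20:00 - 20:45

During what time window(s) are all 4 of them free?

Callum ∩ Zane: 19:00-20:15.
Callum ∩ Zane ∩ Quinn: ∅.
Callum ∩ Zane ∩ Quinn ∩ Dmitri: ∅.
There is no time when everyone is free.

none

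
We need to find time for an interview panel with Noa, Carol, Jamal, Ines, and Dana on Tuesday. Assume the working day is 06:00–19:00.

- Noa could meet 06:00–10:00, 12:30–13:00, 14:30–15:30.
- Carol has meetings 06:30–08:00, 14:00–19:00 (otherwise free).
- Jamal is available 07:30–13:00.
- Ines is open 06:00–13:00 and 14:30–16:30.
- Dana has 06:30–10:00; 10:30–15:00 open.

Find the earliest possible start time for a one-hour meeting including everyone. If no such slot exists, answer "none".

08:00

Noa free: 06:00-10:00, 12:30-13:00, 14:30-15:30.
Carol free: 06:00-06:30, 08:00-14:00 (invert busy blocks within the working day).
Jamal free: 07:30-13:00.
Ines free: 06:00-13:00, 14:30-16:30.
Dana free: 06:30-10:00, 10:30-15:00.
Noa ∩ Carol: 06:00-06:30, 08:00-10:00, 12:30-13:00.
Noa ∩ Carol ∩ Jamal: 08:00-10:00, 12:30-13:00.
Noa ∩ Carol ∩ Jamal ∩ Ines: 08:00-10:00, 12:30-13:00.
Noa ∩ Carol ∩ Jamal ∩ Ines ∩ Dana: 08:00-10:00, 12:30-13:00.
The first common window of at least 60 minutes is 08:00-10:00, so the earliest start is 08:00.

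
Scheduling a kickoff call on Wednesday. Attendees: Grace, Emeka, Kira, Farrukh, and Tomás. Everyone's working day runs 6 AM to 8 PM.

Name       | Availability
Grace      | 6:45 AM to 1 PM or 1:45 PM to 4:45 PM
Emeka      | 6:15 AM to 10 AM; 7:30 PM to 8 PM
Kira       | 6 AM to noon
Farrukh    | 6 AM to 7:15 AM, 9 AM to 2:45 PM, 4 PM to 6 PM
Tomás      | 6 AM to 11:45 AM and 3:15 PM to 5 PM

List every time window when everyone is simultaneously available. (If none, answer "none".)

06:45-07:15, 09:00-10:00

Grace ∩ Emeka: 06:45-10:00.
Grace ∩ Emeka ∩ Kira: 06:45-10:00.
Grace ∩ Emeka ∩ Kira ∩ Farrukh: 06:45-07:15, 09:00-10:00.
Grace ∩ Emeka ∩ Kira ∩ Farrukh ∩ Tomás: 06:45-07:15, 09:00-10:00.
So the common availability across everyone is 06:45-07:15, 09:00-10:00.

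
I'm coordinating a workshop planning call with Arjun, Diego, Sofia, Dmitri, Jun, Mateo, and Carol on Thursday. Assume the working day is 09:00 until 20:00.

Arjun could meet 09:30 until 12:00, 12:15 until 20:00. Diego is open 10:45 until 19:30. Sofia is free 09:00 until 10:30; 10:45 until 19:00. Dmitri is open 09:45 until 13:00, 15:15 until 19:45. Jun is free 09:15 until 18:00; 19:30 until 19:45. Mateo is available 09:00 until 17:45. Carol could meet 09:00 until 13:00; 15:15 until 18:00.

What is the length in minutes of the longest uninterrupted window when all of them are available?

150

Arjun ∩ Diego: 10:45-12:00, 12:15-19:30.
Arjun ∩ Diego ∩ Sofia: 10:45-12:00, 12:15-19:00.
Arjun ∩ Diego ∩ Sofia ∩ Dmitri: 10:45-12:00, 12:15-13:00, 15:15-19:00.
Arjun ∩ Diego ∩ Sofia ∩ Dmitri ∩ Jun: 10:45-12:00, 12:15-13:00, 15:15-18:00.
Arjun ∩ Diego ∩ Sofia ∩ Dmitri ∩ Jun ∩ Mateo: 10:45-12:00, 12:15-13:00, 15:15-17:45.
Arjun ∩ Diego ∩ Sofia ∩ Dmitri ∩ Jun ∩ Mateo ∩ Carol: 10:45-12:00, 12:15-13:00, 15:15-17:45.
The longest is 15:15-17:45 at 150 minutes.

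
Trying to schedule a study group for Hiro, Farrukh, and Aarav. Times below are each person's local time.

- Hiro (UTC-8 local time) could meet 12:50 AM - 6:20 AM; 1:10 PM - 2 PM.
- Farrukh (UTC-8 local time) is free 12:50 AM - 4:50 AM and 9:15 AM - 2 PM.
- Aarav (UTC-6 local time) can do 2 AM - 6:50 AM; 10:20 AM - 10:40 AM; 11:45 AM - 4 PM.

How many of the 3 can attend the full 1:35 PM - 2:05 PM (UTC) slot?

1

Hiro in UTC: 08:50-14:20, 21:10-22:00 (add 8h to convert from UTC-8).
Farrukh in UTC: 08:50-12:50, 17:15-22:00 (add 8h to convert from UTC-8).
Aarav in UTC: 08:00-12:50, 16:20-16:40, 17:45-22:00 (add 6h to convert from UTC-6).
Hiro can make the full 13:35-14:05 slot — that's 1.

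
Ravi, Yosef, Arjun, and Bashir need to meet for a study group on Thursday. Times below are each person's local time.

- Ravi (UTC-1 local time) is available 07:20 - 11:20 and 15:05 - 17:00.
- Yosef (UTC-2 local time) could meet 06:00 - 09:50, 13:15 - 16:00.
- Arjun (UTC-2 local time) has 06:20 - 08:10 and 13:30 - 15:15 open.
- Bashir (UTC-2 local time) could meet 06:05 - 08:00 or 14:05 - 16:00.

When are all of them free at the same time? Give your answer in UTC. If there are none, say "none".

Ravi in UTC: 08:20-12:20, 16:05-18:00 (add 1h to convert from UTC-1).
Yosef in UTC: 08:00-11:50, 15:15-18:00 (add 2h to convert from UTC-2).
Arjun in UTC: 08:20-10:10, 15:30-17:15 (add 2h to convert from UTC-2).
Bashir in UTC: 08:05-10:00, 16:05-18:00 (add 2h to convert from UTC-2).
Ravi ∩ Yosef: 08:20-11:50, 16:05-18:00.
Ravi ∩ Yosef ∩ Arjun: 08:20-10:10, 16:05-17:15.
Ravi ∩ Yosef ∩ Arjun ∩ Bashir: 08:20-10:00, 16:05-17:15.
Those are the intersection windows.

08:20-10:00, 16:05-17:15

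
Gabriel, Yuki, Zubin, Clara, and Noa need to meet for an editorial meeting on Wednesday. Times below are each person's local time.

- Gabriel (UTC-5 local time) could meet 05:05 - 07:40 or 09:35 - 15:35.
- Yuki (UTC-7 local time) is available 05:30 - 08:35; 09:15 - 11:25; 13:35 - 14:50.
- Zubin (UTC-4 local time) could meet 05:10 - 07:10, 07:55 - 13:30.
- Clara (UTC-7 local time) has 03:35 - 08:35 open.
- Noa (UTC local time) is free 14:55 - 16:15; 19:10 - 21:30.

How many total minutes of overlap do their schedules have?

40

Gabriel in UTC: 10:05-12:40, 14:35-20:35 (add 5h to convert from UTC-5).
Yuki in UTC: 12:30-15:35, 16:15-18:25, 20:35-21:50 (add 7h to convert from UTC-7).
Zubin in UTC: 09:10-11:10, 11:55-17:30 (add 4h to convert from UTC-4).
Clara in UTC: 10:35-15:35 (add 7h to convert from UTC-7).
Noa in UTC: 14:55-16:15, 19:10-21:30.
Gabriel ∩ Yuki: 12:30-12:40, 14:35-15:35, 16:15-18:25.
Gabriel ∩ Yuki ∩ Zubin: 12:30-12:40, 14:35-15:35, 16:15-17:30.
Gabriel ∩ Yuki ∩ Zubin ∩ Clara: 12:30-12:40, 14:35-15:35.
Gabriel ∩ Yuki ∩ Zubin ∩ Clara ∩ Noa: 14:55-15:35.
So the common availability across everyone is 14:55-15:35.
That's a single block of 40 minutes.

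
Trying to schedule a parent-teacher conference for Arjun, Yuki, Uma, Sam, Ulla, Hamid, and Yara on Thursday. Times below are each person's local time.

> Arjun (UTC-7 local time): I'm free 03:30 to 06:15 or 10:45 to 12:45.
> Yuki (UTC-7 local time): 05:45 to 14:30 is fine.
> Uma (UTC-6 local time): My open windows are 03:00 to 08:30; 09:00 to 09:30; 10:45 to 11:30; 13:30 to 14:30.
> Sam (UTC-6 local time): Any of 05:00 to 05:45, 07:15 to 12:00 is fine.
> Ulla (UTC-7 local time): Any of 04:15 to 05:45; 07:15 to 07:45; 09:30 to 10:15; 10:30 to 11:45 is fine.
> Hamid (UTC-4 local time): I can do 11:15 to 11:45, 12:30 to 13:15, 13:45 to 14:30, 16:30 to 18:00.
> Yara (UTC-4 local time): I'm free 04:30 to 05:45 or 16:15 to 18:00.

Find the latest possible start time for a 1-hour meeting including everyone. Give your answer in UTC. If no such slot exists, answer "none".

none

Arjun in UTC: 10:30-13:15, 17:45-19:45 (add 7h to convert from UTC-7).
Yuki in UTC: 12:45-21:30 (add 7h to convert from UTC-7).
Uma in UTC: 09:00-14:30, 15:00-15:30, 16:45-17:30, 19:30-20:30 (add 6h to convert from UTC-6).
Sam in UTC: 11:00-11:45, 13:15-18:00 (add 6h to convert from UTC-6).
Ulla in UTC: 11:15-12:45, 14:15-14:45, 16:30-17:15, 17:30-18:45 (add 7h to convert from UTC-7).
Hamid in UTC: 15:15-15:45, 16:30-17:15, 17:45-18:30, 20:30-22:00 (add 4h to convert from UTC-4).
Yara in UTC: 08:30-09:45, 20:15-22:00 (add 4h to convert from UTC-4).
Arjun ∩ Yuki: 12:45-13:15, 17:45-19:45.
Arjun ∩ Yuki ∩ Uma: 12:45-13:15, 19:30-19:45.
Arjun ∩ Yuki ∩ Uma ∩ Sam: ∅.
Arjun ∩ Yuki ∩ Uma ∩ Sam ∩ Ulla: ∅.
Arjun ∩ Yuki ∩ Uma ∩ Sam ∩ Ulla ∩ Hamid: ∅.
Arjun ∩ Yuki ∩ Uma ∩ Sam ∩ Ulla ∩ Hamid ∩ Yara: ∅.
There is no time when everyone is free.
No common window is at least 60 minutes long.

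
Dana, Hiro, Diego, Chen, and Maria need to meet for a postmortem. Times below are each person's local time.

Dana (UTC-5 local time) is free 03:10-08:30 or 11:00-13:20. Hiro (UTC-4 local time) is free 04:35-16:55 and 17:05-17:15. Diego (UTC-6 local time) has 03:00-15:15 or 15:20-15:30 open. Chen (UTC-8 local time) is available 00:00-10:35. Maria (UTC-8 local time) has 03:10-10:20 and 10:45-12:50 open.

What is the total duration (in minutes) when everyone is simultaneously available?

Dana in UTC: 08:10-13:30, 16:00-18:20 (add 5h to convert from UTC-5).
Hiro in UTC: 08:35-20:55, 21:05-21:15 (add 4h to convert from UTC-4).
Diego in UTC: 09:00-21:15, 21:20-21:30 (add 6h to convert from UTC-6).
Chen in UTC: 08:00-18:35 (add 8h to convert from UTC-8).
Maria in UTC: 11:10-18:20, 18:45-20:50 (add 8h to convert from UTC-8).
Dana ∩ Hiro: 08:35-13:30, 16:00-18:20.
Dana ∩ Hiro ∩ Diego: 09:00-13:30, 16:00-18:20.
Dana ∩ Hiro ∩ Diego ∩ Chen: 09:00-13:30, 16:00-18:20.
Dana ∩ Hiro ∩ Diego ∩ Chen ∩ Maria: 11:10-13:30, 16:00-18:20.
Summing the common windows: 140 + 140 = 280 minutes.

280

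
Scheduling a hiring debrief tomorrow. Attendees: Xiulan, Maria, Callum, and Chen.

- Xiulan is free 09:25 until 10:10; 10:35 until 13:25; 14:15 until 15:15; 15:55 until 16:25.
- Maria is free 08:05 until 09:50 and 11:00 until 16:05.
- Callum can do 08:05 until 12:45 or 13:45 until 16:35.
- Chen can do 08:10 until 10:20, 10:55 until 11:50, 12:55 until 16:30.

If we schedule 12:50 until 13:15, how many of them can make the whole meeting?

Xiulan and Maria can make the full 12:50-13:15 slot — that's 2.

2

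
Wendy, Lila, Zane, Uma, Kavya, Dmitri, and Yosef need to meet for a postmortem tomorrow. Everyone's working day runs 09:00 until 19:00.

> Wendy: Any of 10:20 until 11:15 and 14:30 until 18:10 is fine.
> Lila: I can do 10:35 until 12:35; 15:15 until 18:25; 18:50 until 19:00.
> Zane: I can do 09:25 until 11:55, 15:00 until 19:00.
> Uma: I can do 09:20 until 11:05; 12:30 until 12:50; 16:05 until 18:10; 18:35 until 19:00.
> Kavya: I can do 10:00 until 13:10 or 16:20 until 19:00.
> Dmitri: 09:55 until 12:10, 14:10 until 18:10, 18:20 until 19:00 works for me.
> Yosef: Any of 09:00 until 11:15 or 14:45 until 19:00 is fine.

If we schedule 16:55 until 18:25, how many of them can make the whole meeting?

4

Lila, Zane, Kavya, and Yosef can make the full 16:55-18:25 slot — that's 4.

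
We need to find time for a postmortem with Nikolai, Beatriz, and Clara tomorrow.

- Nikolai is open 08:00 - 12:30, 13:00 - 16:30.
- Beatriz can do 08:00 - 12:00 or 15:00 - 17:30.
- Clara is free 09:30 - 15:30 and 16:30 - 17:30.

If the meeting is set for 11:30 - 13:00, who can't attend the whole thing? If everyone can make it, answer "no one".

Nikolai: not fully free for 11:30-13:00. Beatriz: not fully free for 11:30-13:00. Clara: free for 11:30-13:00.

Beatriz, Nikolai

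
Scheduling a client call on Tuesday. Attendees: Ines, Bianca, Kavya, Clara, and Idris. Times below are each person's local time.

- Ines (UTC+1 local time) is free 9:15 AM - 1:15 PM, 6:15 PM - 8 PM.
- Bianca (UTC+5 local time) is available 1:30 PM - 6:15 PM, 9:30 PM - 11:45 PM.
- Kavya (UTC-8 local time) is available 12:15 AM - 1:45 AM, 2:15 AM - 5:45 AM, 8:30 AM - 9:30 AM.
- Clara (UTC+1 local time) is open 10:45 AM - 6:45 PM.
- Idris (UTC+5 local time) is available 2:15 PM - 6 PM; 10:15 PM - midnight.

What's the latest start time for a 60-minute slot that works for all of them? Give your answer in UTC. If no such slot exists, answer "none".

Ines in UTC: 08:15-12:15, 17:15-19:00 (subtract 1h to convert from UTC+1).
Bianca in UTC: 08:30-13:15, 16:30-18:45 (subtract 5h to convert from UTC+5).
Kavya in UTC: 08:15-09:45, 10:15-13:45, 16:30-17:30 (add 8h to convert from UTC-8).
Clara in UTC: 09:45-17:45 (subtract 1h to convert from UTC+1).
Idris in UTC: 09:15-13:00, 17:15-19:00 (subtract 5h to convert from UTC+5).
Ines ∩ Bianca: 08:30-12:15, 17:15-18:45.
Ines ∩ Bianca ∩ Kavya: 08:30-09:45, 10:15-12:15, 17:15-17:30.
Ines ∩ Bianca ∩ Kavya ∩ Clara: 10:15-12:15, 17:15-17:30.
Ines ∩ Bianca ∩ Kavya ∩ Clara ∩ Idris: 10:15-12:15, 17:15-17:30.
The last common window of at least 60 minutes is 10:15-12:15; a 60-minute meeting can start as late as 11:15 and still end by 12:15.

11:15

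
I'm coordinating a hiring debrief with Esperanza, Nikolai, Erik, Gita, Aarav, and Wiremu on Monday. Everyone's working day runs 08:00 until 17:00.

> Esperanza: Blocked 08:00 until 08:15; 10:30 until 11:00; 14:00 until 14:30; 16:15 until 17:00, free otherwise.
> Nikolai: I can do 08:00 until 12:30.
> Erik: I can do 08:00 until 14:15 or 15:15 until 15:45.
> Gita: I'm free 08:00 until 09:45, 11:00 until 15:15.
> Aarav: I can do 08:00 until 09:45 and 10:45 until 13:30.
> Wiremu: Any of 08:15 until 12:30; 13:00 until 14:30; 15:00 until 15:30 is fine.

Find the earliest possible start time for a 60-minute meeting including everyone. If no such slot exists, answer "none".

Esperanza free: 08:15-10:30, 11:00-14:00, 14:30-16:15 (invert busy blocks within the working day).
Nikolai free: 08:00-12:30.
Erik free: 08:00-14:15, 15:15-15:45.
Gita free: 08:00-09:45, 11:00-15:15.
Aarav free: 08:00-09:45, 10:45-13:30.
Wiremu free: 08:15-12:30, 13:00-14:30, 15:00-15:30.
Esperanza ∩ Nikolai: 08:15-10:30, 11:00-12:30.
Esperanza ∩ Nikolai ∩ Erik: 08:15-10:30, 11:00-12:30.
Esperanza ∩ Nikolai ∩ Erik ∩ Gita: 08:15-09:45, 11:00-12:30.
Esperanza ∩ Nikolai ∩ Erik ∩ Gita ∩ Aarav: 08:15-09:45, 11:00-12:30.
Esperanza ∩ Nikolai ∩ Erik ∩ Gita ∩ Aarav ∩ Wiremu: 08:15-09:45, 11:00-12:30.
So the common availability across everyone is 08:15-09:45, 11:00-12:30.
The first common window of at least 60 minutes is 08:15-09:45, so the earliest start is 08:15.

08:15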